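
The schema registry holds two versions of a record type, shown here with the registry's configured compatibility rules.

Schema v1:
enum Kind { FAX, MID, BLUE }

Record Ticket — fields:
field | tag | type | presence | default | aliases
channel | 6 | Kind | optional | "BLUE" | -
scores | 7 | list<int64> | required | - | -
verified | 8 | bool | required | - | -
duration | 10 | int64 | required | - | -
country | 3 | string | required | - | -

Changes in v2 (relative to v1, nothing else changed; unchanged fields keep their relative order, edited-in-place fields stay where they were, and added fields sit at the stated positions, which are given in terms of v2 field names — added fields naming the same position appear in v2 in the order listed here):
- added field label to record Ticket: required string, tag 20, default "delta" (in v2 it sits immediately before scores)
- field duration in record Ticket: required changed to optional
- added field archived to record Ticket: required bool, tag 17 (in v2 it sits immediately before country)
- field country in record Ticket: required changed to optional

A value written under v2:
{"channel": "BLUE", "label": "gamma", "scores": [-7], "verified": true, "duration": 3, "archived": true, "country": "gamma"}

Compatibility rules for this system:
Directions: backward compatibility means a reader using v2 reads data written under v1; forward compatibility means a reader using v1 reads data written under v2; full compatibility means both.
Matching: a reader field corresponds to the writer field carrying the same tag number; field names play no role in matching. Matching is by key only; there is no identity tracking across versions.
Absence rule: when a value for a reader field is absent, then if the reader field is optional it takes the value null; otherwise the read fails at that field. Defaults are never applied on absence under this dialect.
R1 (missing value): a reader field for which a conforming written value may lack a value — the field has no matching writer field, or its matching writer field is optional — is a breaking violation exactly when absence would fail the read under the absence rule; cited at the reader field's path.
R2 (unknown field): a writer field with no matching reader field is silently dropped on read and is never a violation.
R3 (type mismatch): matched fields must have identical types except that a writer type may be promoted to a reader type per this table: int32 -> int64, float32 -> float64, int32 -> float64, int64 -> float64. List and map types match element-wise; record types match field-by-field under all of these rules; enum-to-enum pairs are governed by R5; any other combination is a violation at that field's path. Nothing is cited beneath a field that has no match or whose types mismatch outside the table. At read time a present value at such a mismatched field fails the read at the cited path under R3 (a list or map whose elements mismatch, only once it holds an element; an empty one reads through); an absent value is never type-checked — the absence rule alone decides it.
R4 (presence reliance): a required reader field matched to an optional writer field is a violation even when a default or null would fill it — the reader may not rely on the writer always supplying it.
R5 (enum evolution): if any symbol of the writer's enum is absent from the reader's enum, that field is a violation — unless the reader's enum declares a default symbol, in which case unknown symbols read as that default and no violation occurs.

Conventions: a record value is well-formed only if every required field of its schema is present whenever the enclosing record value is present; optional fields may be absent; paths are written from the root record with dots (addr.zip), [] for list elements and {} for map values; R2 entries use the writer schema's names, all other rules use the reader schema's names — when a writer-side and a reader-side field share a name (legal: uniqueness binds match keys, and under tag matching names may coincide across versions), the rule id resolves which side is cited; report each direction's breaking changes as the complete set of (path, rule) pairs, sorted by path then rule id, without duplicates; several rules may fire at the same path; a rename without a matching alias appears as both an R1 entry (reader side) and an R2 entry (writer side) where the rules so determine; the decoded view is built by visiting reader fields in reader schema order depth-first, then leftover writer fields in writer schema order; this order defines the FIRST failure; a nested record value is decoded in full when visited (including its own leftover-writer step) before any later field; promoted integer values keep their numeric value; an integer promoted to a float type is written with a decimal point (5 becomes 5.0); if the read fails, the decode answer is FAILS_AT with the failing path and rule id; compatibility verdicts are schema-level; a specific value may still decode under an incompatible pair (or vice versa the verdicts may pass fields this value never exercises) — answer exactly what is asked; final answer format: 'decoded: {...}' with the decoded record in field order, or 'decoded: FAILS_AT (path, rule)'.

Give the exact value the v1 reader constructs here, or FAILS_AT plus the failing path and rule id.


in Ticket below, arrows point writer -> reader
decode walk for Ticket under reader schema v1:
  channel := "BLUE"
  scores := [-7]
  verified := true
  duration := 3
  country := "gamma"
  writer label: unmatched, discarded
  writer archived: unmatched, discarded
  => decoded: {"channel": "BLUE", "scores": [-7], "verified": true, "duration": 3, "country": "gamma"}
diffs on Ticket not affecting the asked answer:
  added field label to record Ticket: required string, tag 20, default "delta" (in v2 it sits immediately before scores) -> shifts the Ticket verdicts, not this decode
  field duration in record Ticket: required changed to optional -> shifts the Ticket verdicts, not this decode
  added field archived to record Ticket: required bool, tag 17 (in v2 it sits immediately before country) -> shifts the Ticket verdicts, not this decode
  field country in record Ticket: required changed to optional -> shifts the Ticket verdicts, not this decode

decoded: {"channel": "BLUE", "scores": [-7], "verified": true, "duration": 3, "country": "gamma"}


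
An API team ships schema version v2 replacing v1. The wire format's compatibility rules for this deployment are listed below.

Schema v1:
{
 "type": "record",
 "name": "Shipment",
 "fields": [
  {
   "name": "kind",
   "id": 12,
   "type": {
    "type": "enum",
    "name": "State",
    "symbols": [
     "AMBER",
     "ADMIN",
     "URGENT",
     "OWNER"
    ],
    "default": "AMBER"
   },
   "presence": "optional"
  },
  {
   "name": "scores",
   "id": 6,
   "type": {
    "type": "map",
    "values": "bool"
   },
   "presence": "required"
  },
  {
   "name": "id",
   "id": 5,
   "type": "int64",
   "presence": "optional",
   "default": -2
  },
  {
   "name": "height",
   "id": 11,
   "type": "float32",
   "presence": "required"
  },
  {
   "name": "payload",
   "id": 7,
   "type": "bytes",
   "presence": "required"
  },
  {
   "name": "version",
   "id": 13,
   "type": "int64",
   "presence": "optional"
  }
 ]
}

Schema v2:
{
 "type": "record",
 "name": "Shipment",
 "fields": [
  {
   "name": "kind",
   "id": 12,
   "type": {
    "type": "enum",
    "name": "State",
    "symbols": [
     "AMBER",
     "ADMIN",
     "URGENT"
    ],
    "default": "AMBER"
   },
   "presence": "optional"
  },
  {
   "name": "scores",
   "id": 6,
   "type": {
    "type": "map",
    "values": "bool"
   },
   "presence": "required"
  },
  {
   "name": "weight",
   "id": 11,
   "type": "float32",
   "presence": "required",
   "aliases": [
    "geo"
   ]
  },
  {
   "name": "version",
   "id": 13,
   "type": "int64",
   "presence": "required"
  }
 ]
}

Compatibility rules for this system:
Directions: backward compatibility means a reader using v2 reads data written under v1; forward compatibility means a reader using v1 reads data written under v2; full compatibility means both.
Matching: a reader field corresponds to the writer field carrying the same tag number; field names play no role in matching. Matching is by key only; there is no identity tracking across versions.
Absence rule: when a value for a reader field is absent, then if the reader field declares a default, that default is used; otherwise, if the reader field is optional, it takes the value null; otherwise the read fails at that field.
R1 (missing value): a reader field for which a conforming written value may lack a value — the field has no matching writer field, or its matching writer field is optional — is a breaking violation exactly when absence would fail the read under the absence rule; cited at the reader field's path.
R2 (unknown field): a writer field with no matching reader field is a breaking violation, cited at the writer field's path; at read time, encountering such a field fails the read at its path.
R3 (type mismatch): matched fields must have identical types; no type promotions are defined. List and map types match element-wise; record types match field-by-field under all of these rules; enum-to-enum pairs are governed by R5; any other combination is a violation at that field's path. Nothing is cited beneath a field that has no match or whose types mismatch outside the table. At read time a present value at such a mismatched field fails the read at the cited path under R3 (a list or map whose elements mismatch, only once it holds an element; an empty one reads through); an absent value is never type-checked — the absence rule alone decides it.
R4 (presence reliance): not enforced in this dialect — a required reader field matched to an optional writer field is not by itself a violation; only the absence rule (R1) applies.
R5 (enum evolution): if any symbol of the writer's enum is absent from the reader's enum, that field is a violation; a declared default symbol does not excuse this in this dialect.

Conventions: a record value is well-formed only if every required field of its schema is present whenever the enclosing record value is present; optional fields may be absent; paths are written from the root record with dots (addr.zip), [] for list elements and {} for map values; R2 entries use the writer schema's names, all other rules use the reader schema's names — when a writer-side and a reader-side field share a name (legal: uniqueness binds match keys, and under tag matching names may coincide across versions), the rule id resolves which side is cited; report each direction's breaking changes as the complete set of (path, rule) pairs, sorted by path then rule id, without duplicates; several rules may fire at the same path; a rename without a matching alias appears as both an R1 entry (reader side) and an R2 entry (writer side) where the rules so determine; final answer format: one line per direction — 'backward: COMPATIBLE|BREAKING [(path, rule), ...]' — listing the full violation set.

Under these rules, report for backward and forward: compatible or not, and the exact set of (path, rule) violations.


backward: BREAKING [(id, R2), (kind, R5), (payload, R2), (version, R1)]; forward: BREAKING [(payload, R1)]

the writer's type comes first in each Shipment pair
backward pass over Shipment, reader schema v2, writer schema v1:
  writer optional, State -> State: reader kind maps from writer kind
  writer required, map<string, bool> -> map<string, bool>: reader scores maps from writer scores
  writer required, float32 -> float32: reader weight maps from writer height
  writer optional, int64 -> int64: reader version maps from writer version
  leftover writer field: id
  leftover writer field: payload
  R2 fires at id
  R5 fires at kind
  R2 fires at payload
  R1 fires at version
  => backward verdict for Shipment: BREAKING, 4 violation(s)
forward pass over Shipment, reader schema v1, writer schema v2:
  writer optional, State -> State: reader kind maps from writer kind
  writer required, map<string, bool> -> map<string, bool>: reader scores maps from writer scores
  id has no writer counterpart
  writer required, float32 -> float32: reader height maps from writer weight
  payload has no writer counterpart
  writer required, int64 -> int64: reader version maps from writer version
  R1 fires at payload
  => forward verdict for Shipment: BREAKING, 1 violation(s)


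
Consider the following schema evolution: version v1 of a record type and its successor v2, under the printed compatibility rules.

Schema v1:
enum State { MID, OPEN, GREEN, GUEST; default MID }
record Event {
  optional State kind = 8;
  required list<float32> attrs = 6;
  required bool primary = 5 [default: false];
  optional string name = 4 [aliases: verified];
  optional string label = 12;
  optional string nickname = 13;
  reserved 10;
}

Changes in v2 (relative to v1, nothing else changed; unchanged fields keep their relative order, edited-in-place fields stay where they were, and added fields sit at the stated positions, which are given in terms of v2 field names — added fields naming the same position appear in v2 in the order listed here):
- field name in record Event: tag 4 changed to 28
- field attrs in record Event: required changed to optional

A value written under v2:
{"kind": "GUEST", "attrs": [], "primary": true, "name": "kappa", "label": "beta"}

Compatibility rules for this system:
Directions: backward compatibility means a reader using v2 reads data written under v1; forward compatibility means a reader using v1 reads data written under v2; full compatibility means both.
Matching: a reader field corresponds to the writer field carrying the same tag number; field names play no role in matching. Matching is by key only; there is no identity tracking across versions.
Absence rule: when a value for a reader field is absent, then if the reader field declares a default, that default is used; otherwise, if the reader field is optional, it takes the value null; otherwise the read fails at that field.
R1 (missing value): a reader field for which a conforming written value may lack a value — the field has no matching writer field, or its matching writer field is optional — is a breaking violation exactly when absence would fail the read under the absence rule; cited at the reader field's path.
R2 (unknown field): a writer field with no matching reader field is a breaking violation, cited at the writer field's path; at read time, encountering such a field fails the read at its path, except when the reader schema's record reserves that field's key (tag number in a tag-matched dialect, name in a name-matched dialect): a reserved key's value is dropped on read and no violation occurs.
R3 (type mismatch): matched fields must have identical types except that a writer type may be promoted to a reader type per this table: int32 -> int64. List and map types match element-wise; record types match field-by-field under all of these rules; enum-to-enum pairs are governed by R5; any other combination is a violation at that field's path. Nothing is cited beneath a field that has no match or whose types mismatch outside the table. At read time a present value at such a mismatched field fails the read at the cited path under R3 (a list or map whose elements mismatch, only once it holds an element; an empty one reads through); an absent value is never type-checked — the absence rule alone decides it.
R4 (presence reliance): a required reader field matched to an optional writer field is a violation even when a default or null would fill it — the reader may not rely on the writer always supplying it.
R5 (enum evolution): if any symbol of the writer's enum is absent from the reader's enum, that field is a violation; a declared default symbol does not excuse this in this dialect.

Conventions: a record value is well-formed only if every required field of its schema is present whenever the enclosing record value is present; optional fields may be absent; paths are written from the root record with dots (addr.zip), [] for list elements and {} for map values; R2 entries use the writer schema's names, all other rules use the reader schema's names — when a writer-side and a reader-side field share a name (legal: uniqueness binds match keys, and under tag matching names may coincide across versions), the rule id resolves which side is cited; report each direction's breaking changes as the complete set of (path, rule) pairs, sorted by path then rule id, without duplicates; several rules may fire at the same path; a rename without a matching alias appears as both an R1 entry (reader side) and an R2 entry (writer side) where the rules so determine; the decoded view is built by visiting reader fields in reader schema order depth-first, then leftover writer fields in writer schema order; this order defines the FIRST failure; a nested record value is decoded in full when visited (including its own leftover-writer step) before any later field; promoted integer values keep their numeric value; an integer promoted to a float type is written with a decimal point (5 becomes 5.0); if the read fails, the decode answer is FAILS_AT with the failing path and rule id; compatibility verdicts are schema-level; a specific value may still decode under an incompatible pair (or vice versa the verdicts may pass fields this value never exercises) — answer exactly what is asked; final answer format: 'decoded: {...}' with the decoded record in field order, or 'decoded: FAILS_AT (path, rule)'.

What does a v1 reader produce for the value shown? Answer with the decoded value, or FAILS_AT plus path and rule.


decoded: FAILS_AT (name, R2)

each type pair in Event: writer, then reader
decode (reader v1):
  kind := "GUEST"
  attrs := []
  primary := true
  name := null (absent, optional -> null)
  label := "beta"
  nickname := null (absent, optional -> null)
  read fails at name under R2 (unknown field)
  => FAILS_AT (name, R2)
diffs on Event not affecting the asked answer:
  field attrs in record Event: required changed to optional -> a verdict-level change on Event — the shown value reads the same


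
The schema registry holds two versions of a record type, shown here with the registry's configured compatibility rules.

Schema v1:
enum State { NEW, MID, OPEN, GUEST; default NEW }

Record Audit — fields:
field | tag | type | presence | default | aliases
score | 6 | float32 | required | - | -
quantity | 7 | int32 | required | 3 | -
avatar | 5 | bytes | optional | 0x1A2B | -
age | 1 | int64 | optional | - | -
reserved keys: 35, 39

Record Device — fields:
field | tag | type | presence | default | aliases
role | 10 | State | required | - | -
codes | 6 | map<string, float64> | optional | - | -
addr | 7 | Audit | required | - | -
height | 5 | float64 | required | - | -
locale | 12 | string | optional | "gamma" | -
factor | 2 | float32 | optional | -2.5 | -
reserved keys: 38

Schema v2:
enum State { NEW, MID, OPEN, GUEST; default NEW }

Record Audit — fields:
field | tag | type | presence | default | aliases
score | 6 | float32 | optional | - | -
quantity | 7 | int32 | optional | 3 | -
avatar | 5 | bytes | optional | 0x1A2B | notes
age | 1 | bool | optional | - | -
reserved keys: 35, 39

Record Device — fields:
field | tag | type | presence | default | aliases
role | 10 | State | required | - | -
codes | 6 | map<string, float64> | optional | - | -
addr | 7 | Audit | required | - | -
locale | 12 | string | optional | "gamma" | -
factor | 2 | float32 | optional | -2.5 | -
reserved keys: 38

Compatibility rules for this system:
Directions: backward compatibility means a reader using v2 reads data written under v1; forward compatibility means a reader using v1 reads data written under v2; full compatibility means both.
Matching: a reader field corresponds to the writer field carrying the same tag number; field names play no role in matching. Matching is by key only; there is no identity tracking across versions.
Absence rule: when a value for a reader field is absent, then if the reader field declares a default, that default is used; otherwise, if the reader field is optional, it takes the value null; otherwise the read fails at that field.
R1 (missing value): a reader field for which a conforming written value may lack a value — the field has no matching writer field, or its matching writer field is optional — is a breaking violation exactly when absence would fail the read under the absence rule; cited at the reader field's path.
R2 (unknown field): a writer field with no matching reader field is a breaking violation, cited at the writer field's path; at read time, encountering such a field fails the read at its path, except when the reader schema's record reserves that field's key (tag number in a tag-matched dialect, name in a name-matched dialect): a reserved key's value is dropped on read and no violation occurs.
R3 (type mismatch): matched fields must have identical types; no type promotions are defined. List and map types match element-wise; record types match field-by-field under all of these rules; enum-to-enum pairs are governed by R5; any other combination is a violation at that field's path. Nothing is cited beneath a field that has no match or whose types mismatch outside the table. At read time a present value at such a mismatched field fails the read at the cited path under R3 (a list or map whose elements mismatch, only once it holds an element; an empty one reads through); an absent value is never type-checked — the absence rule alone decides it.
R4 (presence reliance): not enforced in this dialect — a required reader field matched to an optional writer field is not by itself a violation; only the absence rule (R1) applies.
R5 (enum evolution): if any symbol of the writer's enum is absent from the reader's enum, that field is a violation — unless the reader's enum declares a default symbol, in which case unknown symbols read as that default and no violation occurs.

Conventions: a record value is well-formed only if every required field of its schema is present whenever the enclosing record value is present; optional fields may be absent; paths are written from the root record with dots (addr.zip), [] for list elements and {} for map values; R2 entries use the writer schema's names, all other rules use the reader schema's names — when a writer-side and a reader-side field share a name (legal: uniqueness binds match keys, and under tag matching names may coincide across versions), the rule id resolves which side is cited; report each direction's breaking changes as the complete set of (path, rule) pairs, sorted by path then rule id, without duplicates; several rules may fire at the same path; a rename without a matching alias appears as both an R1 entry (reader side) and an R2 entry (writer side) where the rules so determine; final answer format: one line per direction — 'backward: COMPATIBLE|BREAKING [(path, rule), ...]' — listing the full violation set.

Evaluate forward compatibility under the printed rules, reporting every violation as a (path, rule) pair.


arrows below run writer -> reader for Device
forward for Device (reader v1, writer v2):
  State -> State, writer required: role aligns to role
  map<string, float64> -> map<string, float64>, writer optional: codes aligns to codes
  Audit -> Audit, writer required: addr aligns to addr
  height has no writer counterpart
  string -> string, writer optional: locale aligns to locale
  float32 -> float32, writer optional: factor aligns to factor
  float32 -> float32, writer optional: addr.score aligns to addr.score
  int32 -> int32, writer optional: addr.quantity aligns to addr.quantity
  bytes -> bytes, writer optional: addr.avatar aligns to addr.avatar
  bool -> int64, writer optional: addr.age aligns to addr.age
  violation R3 at addr.age
  violation R1 at addr.score
  violation R1 at height
  => 3 violation(s): forward is BREAKING for Device
remaining Device differences; none change what is asked:
  field quantity in record Audit: required changed to optional -> fires no rule on Device, leaving the asked answer as it is

forward: BREAKING [(addr.age, R3), (addr.score, R1), (height, R1)]


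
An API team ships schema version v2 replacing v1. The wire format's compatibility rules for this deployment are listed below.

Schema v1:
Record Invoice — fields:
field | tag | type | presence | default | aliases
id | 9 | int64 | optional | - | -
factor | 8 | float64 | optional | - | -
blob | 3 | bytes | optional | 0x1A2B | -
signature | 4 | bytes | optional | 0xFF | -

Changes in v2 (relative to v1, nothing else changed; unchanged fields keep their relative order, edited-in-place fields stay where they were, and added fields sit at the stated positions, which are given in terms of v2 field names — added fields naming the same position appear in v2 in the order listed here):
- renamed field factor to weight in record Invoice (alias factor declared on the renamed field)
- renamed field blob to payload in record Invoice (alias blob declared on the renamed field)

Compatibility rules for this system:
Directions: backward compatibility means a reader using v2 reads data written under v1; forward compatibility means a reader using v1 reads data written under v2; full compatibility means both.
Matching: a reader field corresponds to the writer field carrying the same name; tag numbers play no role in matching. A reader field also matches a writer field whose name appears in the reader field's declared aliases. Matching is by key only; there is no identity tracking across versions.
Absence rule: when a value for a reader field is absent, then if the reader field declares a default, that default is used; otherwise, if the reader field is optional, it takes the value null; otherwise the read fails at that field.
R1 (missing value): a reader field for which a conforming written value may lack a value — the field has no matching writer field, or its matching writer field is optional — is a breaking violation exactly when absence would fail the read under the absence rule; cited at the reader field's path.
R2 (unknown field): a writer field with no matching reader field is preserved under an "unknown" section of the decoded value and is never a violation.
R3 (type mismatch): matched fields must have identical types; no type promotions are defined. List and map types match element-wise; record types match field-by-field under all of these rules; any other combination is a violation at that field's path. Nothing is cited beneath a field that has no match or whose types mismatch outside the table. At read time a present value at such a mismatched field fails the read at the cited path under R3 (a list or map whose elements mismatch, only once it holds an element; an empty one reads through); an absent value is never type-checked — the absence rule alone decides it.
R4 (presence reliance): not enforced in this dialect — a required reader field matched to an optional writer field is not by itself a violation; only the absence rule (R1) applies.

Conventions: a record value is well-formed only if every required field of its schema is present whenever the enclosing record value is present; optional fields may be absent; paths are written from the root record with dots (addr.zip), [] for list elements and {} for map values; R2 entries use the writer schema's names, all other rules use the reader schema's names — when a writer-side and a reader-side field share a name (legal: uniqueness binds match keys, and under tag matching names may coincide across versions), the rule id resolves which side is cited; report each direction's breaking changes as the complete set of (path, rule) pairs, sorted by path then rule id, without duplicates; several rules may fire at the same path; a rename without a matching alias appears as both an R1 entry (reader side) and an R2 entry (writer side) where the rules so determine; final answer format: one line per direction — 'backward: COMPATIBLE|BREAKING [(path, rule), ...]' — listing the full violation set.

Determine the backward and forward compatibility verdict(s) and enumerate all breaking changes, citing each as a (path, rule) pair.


arrows below run writer -> reader for Invoice
backward analysis of Invoice with v2 as reader and v1 as writer:
  id: paired with writer id (int64 -> int64; writer optional)
  weight: paired with writer factor (float64 -> float64; writer optional)
  payload: paired with writer blob (bytes -> bytes; writer optional)
  signature: paired with writer signature (bytes -> bytes; writer optional)
  => backward verdict for Invoice: COMPATIBLE, no violations
forward analysis of Invoice with v1 as reader and v2 as writer:
  id: paired with writer id (int64 -> int64; writer optional)
  factor: no writer match
  blob: no writer match
  signature: paired with writer signature (bytes -> bytes; writer optional)
  writer field weight has no reader counterpart
  writer field payload has no reader counterpart
  => forward verdict for Invoice: COMPATIBLE, no violations

backward: COMPATIBLE []; forward: COMPATIBLE []


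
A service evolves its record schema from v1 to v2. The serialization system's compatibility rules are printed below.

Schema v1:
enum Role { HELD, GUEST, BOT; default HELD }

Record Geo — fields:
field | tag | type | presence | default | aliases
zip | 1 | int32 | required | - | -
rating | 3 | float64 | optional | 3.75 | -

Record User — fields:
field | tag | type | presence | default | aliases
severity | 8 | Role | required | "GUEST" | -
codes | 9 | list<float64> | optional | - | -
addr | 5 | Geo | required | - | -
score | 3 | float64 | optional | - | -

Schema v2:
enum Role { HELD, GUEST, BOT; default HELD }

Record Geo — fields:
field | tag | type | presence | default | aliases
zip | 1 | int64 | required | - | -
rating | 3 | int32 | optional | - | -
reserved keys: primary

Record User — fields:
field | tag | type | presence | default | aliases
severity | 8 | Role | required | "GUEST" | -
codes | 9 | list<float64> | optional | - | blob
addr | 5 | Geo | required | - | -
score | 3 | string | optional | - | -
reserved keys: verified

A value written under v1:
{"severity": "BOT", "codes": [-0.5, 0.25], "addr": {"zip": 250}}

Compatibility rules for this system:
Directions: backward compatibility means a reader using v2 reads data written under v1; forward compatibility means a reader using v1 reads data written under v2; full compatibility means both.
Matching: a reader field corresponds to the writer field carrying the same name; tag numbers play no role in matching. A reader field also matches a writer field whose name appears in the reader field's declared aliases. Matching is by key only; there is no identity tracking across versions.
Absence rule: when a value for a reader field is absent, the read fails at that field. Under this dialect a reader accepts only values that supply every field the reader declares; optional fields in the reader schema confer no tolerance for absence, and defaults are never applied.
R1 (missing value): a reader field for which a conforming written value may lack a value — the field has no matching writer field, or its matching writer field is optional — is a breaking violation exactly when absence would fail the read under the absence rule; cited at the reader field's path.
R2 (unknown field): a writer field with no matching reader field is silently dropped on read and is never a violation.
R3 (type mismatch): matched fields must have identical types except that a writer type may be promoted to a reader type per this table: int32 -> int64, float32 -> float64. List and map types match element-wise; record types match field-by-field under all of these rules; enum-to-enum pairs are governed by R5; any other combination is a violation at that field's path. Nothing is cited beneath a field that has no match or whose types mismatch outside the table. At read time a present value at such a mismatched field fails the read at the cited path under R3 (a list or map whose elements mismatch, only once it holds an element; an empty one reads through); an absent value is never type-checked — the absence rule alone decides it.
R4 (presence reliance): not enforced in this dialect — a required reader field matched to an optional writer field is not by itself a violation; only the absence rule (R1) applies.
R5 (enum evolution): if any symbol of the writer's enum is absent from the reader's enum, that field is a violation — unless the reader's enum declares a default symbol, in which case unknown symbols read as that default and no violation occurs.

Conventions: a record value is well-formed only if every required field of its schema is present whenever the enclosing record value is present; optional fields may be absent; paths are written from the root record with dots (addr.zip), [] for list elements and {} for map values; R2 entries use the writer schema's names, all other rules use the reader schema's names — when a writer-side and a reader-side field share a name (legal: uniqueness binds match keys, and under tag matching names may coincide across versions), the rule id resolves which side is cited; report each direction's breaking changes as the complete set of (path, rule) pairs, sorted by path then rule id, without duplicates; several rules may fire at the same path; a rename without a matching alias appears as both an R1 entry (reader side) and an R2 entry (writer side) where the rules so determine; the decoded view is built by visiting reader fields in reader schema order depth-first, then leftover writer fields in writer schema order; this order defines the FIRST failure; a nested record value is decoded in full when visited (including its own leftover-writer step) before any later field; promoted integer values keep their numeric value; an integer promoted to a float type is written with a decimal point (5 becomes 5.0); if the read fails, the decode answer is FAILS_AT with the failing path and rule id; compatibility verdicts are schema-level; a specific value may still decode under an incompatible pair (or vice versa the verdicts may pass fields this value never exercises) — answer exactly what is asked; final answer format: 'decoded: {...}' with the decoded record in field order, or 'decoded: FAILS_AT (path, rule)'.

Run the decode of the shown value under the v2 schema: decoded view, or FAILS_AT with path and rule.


the writer's type comes first in each User pair
decode (reader v2):
  severity := "BOT"
  codes := [-0.5, 0.25]
  addr.zip := 250 (int32 -> int64)
  read fails at addr.rating under R1 (no fill)
  => FAILS_AT (addr.rating, R1)
ruling out the remaining User differences:
  field score in record User: type float64 changed to string -> schema-level compatibility only; this User value's decode is unchanged
  field zip in record Geo: type int32 changed to int64 -> schema-level compatibility only; this User value's decode is unchanged

decoded: FAILS_AT (addr.rating, R1)


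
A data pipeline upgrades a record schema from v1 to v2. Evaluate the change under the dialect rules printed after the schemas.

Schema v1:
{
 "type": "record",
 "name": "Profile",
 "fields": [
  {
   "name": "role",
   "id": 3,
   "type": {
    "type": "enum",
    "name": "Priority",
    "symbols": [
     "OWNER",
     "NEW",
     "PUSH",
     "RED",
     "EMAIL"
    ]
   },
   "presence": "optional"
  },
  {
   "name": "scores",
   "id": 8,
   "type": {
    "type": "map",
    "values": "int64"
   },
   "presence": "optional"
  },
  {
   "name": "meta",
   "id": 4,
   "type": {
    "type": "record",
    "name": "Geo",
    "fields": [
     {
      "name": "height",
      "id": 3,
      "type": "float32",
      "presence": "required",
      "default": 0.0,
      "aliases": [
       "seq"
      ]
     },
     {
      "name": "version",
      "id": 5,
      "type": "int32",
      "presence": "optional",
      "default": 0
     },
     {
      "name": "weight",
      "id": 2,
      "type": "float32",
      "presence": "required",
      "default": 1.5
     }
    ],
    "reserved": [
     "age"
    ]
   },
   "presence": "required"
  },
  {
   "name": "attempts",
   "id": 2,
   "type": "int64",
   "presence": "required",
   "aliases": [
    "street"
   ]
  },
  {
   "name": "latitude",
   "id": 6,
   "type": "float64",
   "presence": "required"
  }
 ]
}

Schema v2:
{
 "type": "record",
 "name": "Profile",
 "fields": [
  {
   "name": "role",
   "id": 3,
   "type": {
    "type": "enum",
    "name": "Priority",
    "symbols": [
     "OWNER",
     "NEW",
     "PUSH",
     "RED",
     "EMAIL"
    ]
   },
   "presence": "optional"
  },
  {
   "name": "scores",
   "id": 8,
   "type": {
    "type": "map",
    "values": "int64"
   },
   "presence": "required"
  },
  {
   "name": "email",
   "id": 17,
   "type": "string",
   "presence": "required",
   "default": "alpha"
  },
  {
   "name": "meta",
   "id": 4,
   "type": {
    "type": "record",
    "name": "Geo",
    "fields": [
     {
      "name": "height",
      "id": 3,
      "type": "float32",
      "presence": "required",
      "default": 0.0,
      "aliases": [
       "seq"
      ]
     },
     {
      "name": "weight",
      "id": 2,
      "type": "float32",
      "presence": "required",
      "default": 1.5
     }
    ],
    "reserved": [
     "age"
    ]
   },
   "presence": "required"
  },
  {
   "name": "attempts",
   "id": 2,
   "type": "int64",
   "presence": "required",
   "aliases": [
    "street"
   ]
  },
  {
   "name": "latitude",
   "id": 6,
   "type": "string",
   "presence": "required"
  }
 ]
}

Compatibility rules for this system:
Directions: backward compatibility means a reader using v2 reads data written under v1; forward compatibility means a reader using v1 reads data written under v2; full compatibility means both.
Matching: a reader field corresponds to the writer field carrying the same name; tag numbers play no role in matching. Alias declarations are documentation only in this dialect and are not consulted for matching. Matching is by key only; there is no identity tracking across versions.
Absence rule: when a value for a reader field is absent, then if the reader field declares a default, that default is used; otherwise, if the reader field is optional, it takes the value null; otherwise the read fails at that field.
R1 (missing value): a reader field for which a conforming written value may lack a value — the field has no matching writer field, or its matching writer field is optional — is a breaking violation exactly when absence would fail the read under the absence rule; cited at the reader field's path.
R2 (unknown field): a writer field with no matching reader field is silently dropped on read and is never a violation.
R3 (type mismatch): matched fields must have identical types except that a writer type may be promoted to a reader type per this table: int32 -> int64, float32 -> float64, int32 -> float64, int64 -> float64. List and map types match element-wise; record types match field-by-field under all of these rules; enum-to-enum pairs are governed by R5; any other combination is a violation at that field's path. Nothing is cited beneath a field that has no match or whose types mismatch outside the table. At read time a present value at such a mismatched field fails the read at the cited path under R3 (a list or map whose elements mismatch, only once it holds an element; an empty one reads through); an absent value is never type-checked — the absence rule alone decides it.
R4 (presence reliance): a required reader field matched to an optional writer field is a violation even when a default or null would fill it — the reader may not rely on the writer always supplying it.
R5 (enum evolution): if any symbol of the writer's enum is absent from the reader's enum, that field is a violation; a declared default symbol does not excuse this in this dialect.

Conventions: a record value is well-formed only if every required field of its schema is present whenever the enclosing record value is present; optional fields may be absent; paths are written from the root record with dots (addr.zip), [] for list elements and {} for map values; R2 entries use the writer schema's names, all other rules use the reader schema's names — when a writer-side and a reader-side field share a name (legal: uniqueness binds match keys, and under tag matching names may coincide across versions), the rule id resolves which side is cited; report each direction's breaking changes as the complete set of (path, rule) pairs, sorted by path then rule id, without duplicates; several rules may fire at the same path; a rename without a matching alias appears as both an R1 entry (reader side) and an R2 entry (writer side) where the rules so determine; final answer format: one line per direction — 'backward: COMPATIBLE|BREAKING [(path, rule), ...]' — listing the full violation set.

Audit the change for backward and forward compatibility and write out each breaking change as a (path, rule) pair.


each type pair in Profile: writer, then reader
backward for Profile (reader v2, writer v1):
  role: Priority -> Priority, writer optional; from role
  scores: map<string, int64> -> map<string, int64>, writer optional; from scores
  no writer field matches reader email
  meta: Geo -> Geo, writer required; from meta
  attempts: int64 -> int64, writer required; from attempts
  latitude: float64 -> string, writer required; from latitude
  meta.height: float32 -> float32, writer required; from meta.height
  meta.weight: float32 -> float32, writer required; from meta.weight
  leftover writer field: meta.version
  rule R3 violated at latitude
  rule R1 violated at scores
  rule R4 violated at scores
  => 3 violation(s): backward is BREAKING for Profile
forward for Profile (reader v1, writer v2):
  role: Priority -> Priority, writer optional; from role
  scores: map<string, int64> -> map<string, int64>, writer required; from scores
  meta: Geo -> Geo, writer required; from meta
  attempts: int64 -> int64, writer required; from attempts
  latitude: string -> float64, writer required; from latitude
  leftover writer field: email
  meta.height: float32 -> float32, writer required; from meta.height
  no writer field matches reader meta.version
  meta.weight: float32 -> float32, writer required; from meta.weight
  rule R3 violated at latitude
  => 1 violation(s): forward is BREAKING for Profile

backward: BREAKING [(latitude, R3), (scores, R1), (scores, R4)]; forward: BREAKING [(latitude, R3)]
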